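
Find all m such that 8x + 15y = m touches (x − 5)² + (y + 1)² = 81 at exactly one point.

For a tangent, require d(centre, line) = r = 9.
|8·5 + 15·(−1) − m| / √289 = 9
|m − (25)| = 9·17, so m = 178 or m = −128.

m = −128 or m = 178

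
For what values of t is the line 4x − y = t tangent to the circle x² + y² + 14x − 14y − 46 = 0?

t = −35 ± 12√17

The line touches the circle iff its distance from (−7, 7) is 12:
|4·(−7) − 1·7 − t| / √17 = 12
|t − (−35)| = 12√17.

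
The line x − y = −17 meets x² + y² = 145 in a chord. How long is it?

The distance from (0, 0) to the line is 17/√2, and r² = 145.
Half the chord is √(r² − d²) = √(1/2), so the full chord is √2.

√2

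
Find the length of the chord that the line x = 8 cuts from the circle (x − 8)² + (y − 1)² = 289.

34

The distance from (8, 1) to the line is 0, and r² = 289.
Half the chord is √(r² − d²) = √(289), so the full chord is 34.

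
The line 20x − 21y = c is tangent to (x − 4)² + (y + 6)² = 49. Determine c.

c = 3 or c = 409

The line touches the circle iff its distance from (4, −6) is 7:
|20·4 − 21·(−6) − c| / √841 = 7
|c − (206)| = 7·29, so c = 409 or c = 3.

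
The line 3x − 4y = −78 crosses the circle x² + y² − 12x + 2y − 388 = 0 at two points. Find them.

Express y = (78 + 3x)/4 and substitute into the circle:
25x² + 300x + 500 = 0  ⟹  x² + 12x + 20 = 0
x = −2 or x = −10, giving (−2, 18) and (−10, 12).

(−10, 12) and (−2, 18)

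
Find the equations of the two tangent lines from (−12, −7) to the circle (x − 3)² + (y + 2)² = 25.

3x − 4y = −8 and y = −7

Let a tangent through (−12, −7) have slope m. Its distance from (3, −2) must equal 5:
(15m − (5))² = 25(m² + 1)
4m² − 3m = 0, so m = 3/4 or m = 0.
With m = 3/4: 3x − 4y = −8. With m = 0: y = −7.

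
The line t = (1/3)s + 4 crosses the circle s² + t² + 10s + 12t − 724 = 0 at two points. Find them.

(−33, −7) and (18, 10)

Express t = (12 + s)/3 and substitute into the circle:
10s² + 150s − 5940 = 0  ⟹  s² + 15s − 594 = 0
s = 18 or s = −33, giving (18, 10) and (−33, −7).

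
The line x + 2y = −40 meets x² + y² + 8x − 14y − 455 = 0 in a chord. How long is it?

4√5

The distance from (−4, 7) to the line is 50/√5, and r² = 520.
Chord = 2√(r² − d²) = 2·√(20) = 4√5.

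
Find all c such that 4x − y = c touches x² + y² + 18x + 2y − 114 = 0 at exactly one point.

Tangency holds when the distance from the centre (−9, −1) to the line equals the radius 14:
|4·(−9) − 1·(−1) − c| / √17 = 14
|c − (−35)| = 14√17.

c = −35 ± 14√17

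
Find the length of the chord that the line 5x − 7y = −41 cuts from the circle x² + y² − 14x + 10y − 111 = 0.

√74

Centre (7, −5), r² = 185. Perpendicular distance d from centre to line = |111| / √74 = 111/√74.
Chord = 2√(r² − d²) = 2·√(37/2) = √74.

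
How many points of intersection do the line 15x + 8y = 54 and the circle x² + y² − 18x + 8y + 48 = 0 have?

2

Substituting the line into the circle gives 289x² − 3732x + 9444 = 0.
Discriminant = (−3732)² − 4·289·(9444) = 3010560 > 0.
Two real roots: the line is a secant.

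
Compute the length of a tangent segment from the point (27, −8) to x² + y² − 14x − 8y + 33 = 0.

16√2

Centre (7, 4), r² = 32. |PO|² = (20)² + (−12)² = 544.
Power of the point: PT² = |PO|² − r² = 512, so PT = 16√2.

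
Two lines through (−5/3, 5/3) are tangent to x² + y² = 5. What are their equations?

2x − y = −5 and x − 2y = −5

A line y − (5/3) = m(x − (−5/3)) is tangent when its distance from (0, 0) is √5:
(5/3m − (−5/3))² = 5(m² + 1)
2m² − 5m + 2 = 0, so m = 2 or m = 1/2.
With m = 2: 2x − y = −5. With m = 1/2: x − 2y = −5.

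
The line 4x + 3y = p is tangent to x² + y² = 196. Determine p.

p = −70 or p = 70

Tangency holds when the distance from the centre (0, 0) to the line equals the radius 14:
|4·0 + 3·0 − p| / √25 = 14
|p| = 14·5, so p = 70 or p = −70.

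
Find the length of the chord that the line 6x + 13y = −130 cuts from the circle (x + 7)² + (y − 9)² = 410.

From the line, y = (−130 − 6x)/13. Substituting:
205x² + 5330x = 0  ⟹  x² + 26x = 0
x = 0 or x = −26, giving (0, −10) and (−26, 2).
|(0, −10) − (−26, 2)| = √((26)² + (−12)²) = 2√205.

2√205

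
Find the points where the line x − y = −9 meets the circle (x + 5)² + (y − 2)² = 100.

Express y = x + 9 and substitute into the circle:
2x² + 24x − 26 = 0  ⟹  x² + 12x − 13 = 0
x = 1 or x = −13, giving (1, 10) and (−13, −4).

(−13, −4) and (1, 10)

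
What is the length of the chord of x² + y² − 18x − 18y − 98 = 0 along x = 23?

16

Centre (9, 9), r² = 260. Perpendicular distance d from centre to line = |−14| / √1 = 14.
Chord = 2√(r² − d²) = 2·√(64) = 16.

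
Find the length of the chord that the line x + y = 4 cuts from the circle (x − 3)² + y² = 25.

Centre (3, 0), r² = 25. Perpendicular distance d from centre to line = |−1| / √2 = 1/√2.
Chord = 2√(r² − d²) = 2·√(49/2) = 7√2.

7√2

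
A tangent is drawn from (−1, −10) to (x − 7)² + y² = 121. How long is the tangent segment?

Centre (7, 0), r² = 121. |PO|² = (−8)² + (−10)² = 164.
By the tangent–radius right angle, tangent length = √(|PO|² − r²) = √43.

√43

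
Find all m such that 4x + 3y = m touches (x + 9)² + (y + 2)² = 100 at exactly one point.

For a tangent, require d(centre, line) = r = 10.
|4·(−9) + 3·(−2) − m| / √25 = 10
|m − (−42)| = 10·5, so m = 8 or m = −92.

m = −92 or m = 8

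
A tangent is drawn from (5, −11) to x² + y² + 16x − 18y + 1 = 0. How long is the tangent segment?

Centre (−8, 9), r² = 144. |PO|² = (13)² + (−20)² = 569.
Power of the point: PT² = |PO|² − r² = 425, so PT = 5√17.

5√17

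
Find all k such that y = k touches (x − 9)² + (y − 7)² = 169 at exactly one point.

For a tangent, require d(centre, line) = r = 13.
|0·9 + 1·7 − k| / √1 = 13
|k − (7)| = 13, so k = 20 or k = −6.

k = −6 or k = 20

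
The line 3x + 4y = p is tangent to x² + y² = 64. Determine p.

The line touches the circle iff its distance from (0, 0) is 8:
|3·0 + 4·0 − p| / √25 = 8
|p| = 8·5, so p = 40 or p = −40.

p = −40 or p = 40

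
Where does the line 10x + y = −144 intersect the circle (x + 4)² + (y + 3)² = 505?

Substitute y = −10x − 144:
101x² + 2828x + 19392 = 0  ⟹  x² + 28x + 192 = 0
x = −12 or x = −16, giving (−12, −24) and (−16, 16).

(−16, 16) and (−12, −24)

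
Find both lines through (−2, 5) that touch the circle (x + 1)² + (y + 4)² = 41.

5x − 4y = −30 and 4x + 5y = 17

A line y − (5) = m(x − (−2)) is tangent when its distance from (−1, −4) is √41:
[m·(1) − (−9)]² = 41(m² + 1)
20m² − 9m − 20 = 0, so m = 5/4 or m = −4/5.
Through (−2, 5) these give 5x − 4y = −30 and 4x + 5y = 17.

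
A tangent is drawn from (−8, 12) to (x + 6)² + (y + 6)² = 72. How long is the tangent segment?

16

The centre is (−6, −6) and r = 6√2. The square of the distance from P to the centre is 4 + 324 = 328.
By the tangent–radius right angle, tangent length = √(|PO|² − r²) = √256 = 16.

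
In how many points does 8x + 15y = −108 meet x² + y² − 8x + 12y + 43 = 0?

Substituting the line into the circle gives 289x² − 1512x + 1899 = 0.
Δ = 2286144 − 2195244 = 90900.
Two real roots: the line is a secant.

2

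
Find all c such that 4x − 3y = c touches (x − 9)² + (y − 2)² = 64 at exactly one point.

Tangency holds when the distance from the centre (9, 2) to the line equals the radius 8:
|4·9 − 3·2 − c| / √25 = 8
|c − (30)| = 8·5, so c = 70 or c = −10.

c = −10 or c = 70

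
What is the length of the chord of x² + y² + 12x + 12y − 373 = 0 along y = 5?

Centre (−6, −6), r² = 445. Perpendicular distance d from centre to line = |−11| / √1 = 11.
Chord = 2√(r² − d²) = 2·√(324) = 36.

36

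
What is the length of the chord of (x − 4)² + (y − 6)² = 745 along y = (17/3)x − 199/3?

3√298

Centre (4, 6), r² = 745. Perpendicular distance d from centre to line = |−149| / √298 = 149/√298.
Half the chord is √(r² − d²) = √(1341/2), so the full chord is 3√298.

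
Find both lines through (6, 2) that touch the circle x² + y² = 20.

x + 2y = 10 and 2x − y = 10

A line y − (2) = m(x − (6)) is tangent when its distance from (0, 0) is 2√5:
(−6m − (−2))² = 20(m² + 1)
2m² − 3m − 2 = 0, so m = −1/2 or m = 2.
With m = −1/2: x + 2y = 10. With m = 2: 2x − y = 10.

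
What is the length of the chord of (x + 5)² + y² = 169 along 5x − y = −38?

5√26

Substitute y = 5x + 38:
26x² + 390x + 1300 = 0  ⟹  x² + 15x + 50 = 0
x = −5 or x = −10, giving (−5, 13) and (−10, −12).
Chord length = distance between (−5, 13) and (−10, −12) = √650 = 5√26.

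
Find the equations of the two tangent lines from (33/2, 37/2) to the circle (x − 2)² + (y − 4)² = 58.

A line y − (37/2) = m(x − (33/2)) is tangent when its distance from (2, 4) is √58:
(−29/2m − (−29/2))² = 58(m² + 1)
21m² − 58m + 21 = 0, so m = 3/7 or m = 7/3.
With m = 3/7: 3x − 7y = −80. With m = 7/3: 7x − 3y = 60.

3x − 7y = −80 and 7x − 3y = 60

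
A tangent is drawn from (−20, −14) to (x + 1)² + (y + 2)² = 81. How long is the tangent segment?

2√106

With centre O = (−1, −2), |OP|² = 505 and r² = 81.
By the tangent–radius right angle, tangent length = √(|PO|² − r²) = √424 = 2√106.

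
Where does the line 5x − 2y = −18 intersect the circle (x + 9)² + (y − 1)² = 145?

(−8, −11) and (0, 9)

Substitute y = (18 + 5x)/2:
29x² + 232x = 0  ⟹  x² + 8x = 0
x = 0 or x = −8, giving (0, 9) and (−8, −11).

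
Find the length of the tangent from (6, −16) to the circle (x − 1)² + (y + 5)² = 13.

The centre is (1, −5) and r = √13. The square of the distance from P to the centre is 25 + 121 = 146.
By the tangent–radius right angle, tangent length = √(|PO|² − r²) = √133.

√133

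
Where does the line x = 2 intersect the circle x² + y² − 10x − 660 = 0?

(2, −26) and (2, 26)

The line gives x = 2. Substituting into the circle:
y² − 676 = 0
y = 26 or y = −26, giving (2, 26) and (2, −26).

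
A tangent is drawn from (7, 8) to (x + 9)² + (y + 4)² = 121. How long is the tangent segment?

3√31

The centre is (−9, −4) and r = 11. The square of the distance from P to the centre is 256 + 144 = 400.
The tangent meets the radius at right angles, so tangent² = |PO|² − r² = 400 − 121 = 279.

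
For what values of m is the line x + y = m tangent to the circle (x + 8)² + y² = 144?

The line touches the circle iff its distance from (−8, 0) is 12:
|1·(−8) + 1·0 − m| / √2 = 12
|m − (−8)| = 12√2.

m = −8 ± 12√2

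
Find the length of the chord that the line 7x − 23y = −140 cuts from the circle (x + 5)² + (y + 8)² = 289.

17√2

Express y = (140 + 7x)/23 and substitute into the circle:
578x² + 9826x − 34680 = 0  ⟹  x² + 17x − 60 = 0
x = 3 or x = −20, giving (3, 7) and (−20, 0).
Chord length = distance between (3, 7) and (−20, 0) = √578 = 17√2.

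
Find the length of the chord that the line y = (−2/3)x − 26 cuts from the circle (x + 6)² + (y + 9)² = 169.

Substitute y = (−78 − 2x)/3:
13x² + 312x + 1404 = 0  ⟹  x² + 24x + 108 = 0
x = −6 or x = −18, giving (−6, −22) and (−18, −14).
Chord length = distance between (−6, −22) and (−18, −14) = √208 = 4√13.

4√13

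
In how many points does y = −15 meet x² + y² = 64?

0

Substituting the line into the circle gives x² + 161 = 0.
Δ = 0 − 644 = −644.
No real roots: the line does not meet the circle.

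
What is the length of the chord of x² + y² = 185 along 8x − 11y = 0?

2√185

Express y = (8x)/11 and substitute into the circle:
185x² − 22385 = 0  ⟹  x² − 121 = 0
x = 11 or x = −11, giving (11, 8) and (−11, −8).
Chord length = distance between (11, 8) and (−11, −8) = √740 = 2√185.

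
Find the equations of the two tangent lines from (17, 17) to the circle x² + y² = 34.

Write the tangent as mx − y + (17 − m·(17)) = 0 and set its distance from the centre to √34:
[m·(−17) − (−17)]² = 34(m² + 1)
15m² − 34m + 15 = 0, so m = 3/5 or m = 5/3.
With m = 3/5: 3x − 5y = −34. With m = 5/3: 5x − 3y = 34.

3x − 5y = −34 and 5x − 3y = 34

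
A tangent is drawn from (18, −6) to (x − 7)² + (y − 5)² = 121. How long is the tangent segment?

11

Centre (7, 5), r² = 121. |PO|² = (11)² + (−11)² = 242.
Power of the point: PT² = |PO|² − r² = 121, so PT = 11.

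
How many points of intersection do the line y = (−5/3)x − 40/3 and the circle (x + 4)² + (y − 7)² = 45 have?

Centre (−4, 7), r² = 45. Distance² from centre to line = (41)²/34 = 1681/34.
Since d² > r², the line lies outside the circle.

0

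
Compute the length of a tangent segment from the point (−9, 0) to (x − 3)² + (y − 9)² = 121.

2√26

With centre O = (3, 9), |OP|² = 225 and r² = 121.
The tangent meets the radius at right angles, so tangent² = |PO|² − r² = 225 − 121 = 104.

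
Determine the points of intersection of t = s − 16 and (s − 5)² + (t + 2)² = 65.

(6, −10) and (13, −3)

From the line, t = s − 16. Substituting:
2s² − 38s + 156 = 0  ⟹  s² − 19s + 78 = 0
s = 13 or s = 6, giving (13, −3) and (6, −10).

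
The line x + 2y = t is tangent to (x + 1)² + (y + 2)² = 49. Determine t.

Tangency holds when the distance from the centre (−1, −2) to the line equals the radius 7:
|1·(−1) + 2·(−2) − t| / √5 = 7
|t − (−5)| = 7√5.

t = −5 ± 7√5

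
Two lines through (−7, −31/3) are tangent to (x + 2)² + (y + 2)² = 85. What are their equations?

Write the tangent as mx − y + (−31/3 − m·(−7)) = 0 and set its distance from the centre to √85:
[m·(5) − (25/3)]² = 85(m² + 1)
54m² + 75m + 14 = 0, so m = −7/6 or m = −2/9.
With m = −7/6: 7x + 6y = −111. With m = −2/9: 2x + 9y = −107.

7x + 6y = −111 and 2x + 9y = −107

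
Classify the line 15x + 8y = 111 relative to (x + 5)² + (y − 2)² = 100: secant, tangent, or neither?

Centre (−5, 2), r² = 100. Distance² from centre to line = (−170)²/289 = 100.
Since d² = r², the line is tangent.

tangent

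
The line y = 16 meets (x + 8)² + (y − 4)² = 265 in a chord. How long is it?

The distance from (−8, 4) to the line is 12, and r² = 265.
Chord = 2√(r² − d²) = 2·√(121) = 22.

22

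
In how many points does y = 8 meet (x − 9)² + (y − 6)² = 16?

Substituting the line into the circle gives x² − 18x + 69 = 0.
Δ = 324 − 276 = 48.
Two real roots: the line is a secant.

2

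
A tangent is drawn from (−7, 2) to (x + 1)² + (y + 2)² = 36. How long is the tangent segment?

4

The centre is (−1, −2) and r = 6. The square of the distance from P to the centre is 36 + 16 = 52.
By the tangent–radius right angle, tangent length = √(|PO|² − r²) = √16 = 4.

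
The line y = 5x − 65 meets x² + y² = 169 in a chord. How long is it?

Substitute y = 5x − 65:
26x² − 650x + 4056 = 0  ⟹  x² − 25x + 156 = 0
x = 13 or x = 12, giving (13, 0) and (12, −5).
|(13, 0) − (12, −5)| = √((1)² + (5)²) = √26.

√26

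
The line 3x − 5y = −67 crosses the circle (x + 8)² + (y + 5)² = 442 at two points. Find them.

From the line, y = (67 + 3x)/5. Substituting:
34x² + 952x − 986 = 0  ⟹  x² + 28x − 29 = 0
x = 1 or x = −29, giving (1, 14) and (−29, −4).

(−29, −4) and (1, 14)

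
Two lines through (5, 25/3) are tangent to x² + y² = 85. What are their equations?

7x + 6y = 85 and 2x + 9y = 85

Let a tangent through (5, 25/3) have slope m. Its distance from (0, 0) must equal √85:
(−5m − (−25/3))² = 85(m² + 1)
54m² + 75m + 14 = 0, so m = −7/6 or m = −2/9.
Through (5, 25/3) these give 7x + 6y = 85 and 2x + 9y = 85.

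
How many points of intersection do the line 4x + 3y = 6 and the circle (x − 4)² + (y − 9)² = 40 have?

0

Substituting the line into the circle gives 25x² + 96x + 225 = 0.
Discriminant = (96)² − 4·25·(225) = −13284 < 0.
No real roots: the line does not meet the circle.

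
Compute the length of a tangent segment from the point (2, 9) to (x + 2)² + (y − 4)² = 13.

2√7

The centre is (−2, 4) and r = √13. The square of the distance from P to the centre is 16 + 25 = 41.
By the tangent–radius right angle, tangent length = √(|PO|² − r²) = √28 = 2√7.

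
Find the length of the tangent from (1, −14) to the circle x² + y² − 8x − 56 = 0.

√133

The centre is (4, 0) and r = 6√2. The square of the distance from P to the centre is 9 + 196 = 205.
Power of the point: PT² = |PO|² − r² = 133, so PT = √133.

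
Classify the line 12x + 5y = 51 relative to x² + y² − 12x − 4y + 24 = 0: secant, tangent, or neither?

d² = (12·6 + 5·2 − (51))²/169 = 961/169; r² = 16.
Since d² < r², the line cuts the circle twice.

secant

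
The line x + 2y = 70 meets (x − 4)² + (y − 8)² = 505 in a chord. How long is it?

The distance from (4, 8) to the line is 50/√5, and r² = 505.
Half the chord is √(r² − d²) = √(5), so the full chord is 2√5.

2√5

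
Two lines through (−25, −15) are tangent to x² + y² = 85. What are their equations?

Write the tangent as mx − y + (−15 − m·(−25)) = 0 and set its distance from the centre to √85:
[m·(25) − (15)]² = 85(m² + 1)
54m² − 75m + 14 = 0, so m = 2/9 or m = 7/6.
With m = 2/9: 2x − 9y = 85. With m = 7/6: 7x − 6y = −85.

2x − 9y = 85 and 7x − 6y = −85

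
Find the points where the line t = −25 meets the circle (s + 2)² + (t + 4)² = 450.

(−5, −25) and (1, −25)

Express t = −25 and substitute into the circle:
s² + 4s − 5 = 0
s = 1 or s = −5, giving (1, −25) and (−5, −25).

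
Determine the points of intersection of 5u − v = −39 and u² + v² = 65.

Substitute v = 5u + 39:
26u² + 390u + 1456 = 0  ⟹  u² + 15u + 56 = 0
u = −7 or u = −8, giving (−7, 4) and (−8, −1).

(−8, −1) and (−7, 4)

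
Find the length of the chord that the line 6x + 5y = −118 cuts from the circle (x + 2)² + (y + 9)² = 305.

Substitute y = (−118 − 6x)/5:
61x² + 976x − 2196 = 0  ⟹  x² + 16x − 36 = 0
x = 2 or x = −18, giving (2, −26) and (−18, −2).
Chord length = distance between (2, −26) and (−18, −2) = √976 = 4√61.

4√61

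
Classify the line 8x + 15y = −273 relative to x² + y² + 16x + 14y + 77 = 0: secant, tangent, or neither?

neither

Centre (−8, −7), r² = 36. Distance² from centre to line = (104)²/289 = 10816/289.
Since d² > r², the line lies outside the circle.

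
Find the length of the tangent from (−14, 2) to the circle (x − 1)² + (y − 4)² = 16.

The centre is (1, 4) and r = 4. The square of the distance from P to the centre is 225 + 4 = 229.
By the tangent–radius right angle, tangent length = √(|PO|² − r²) = √213.

√213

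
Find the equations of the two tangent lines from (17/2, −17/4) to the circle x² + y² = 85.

7x − 6y = 85 and 9x − 2y = 85

Write the tangent as mx − y + (−17/4 − m·(17/2)) = 0 and set its distance from the centre to √85:
[m·(−17/2) − (17/4)]² = 85(m² + 1)
12m² − 68m + 63 = 0, so m = 7/6 or m = 9/2.
Through (17/2, −17/4) these give 7x − 6y = 85 and 9x − 2y = 85.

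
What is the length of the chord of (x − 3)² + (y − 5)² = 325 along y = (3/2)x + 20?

8√13

Substitute y = (40 + 3x)/2:
13x² + 156x − 364 = 0  ⟹  x² + 12x − 28 = 0
x = 2 or x = −14, giving (2, 23) and (−14, −1).
Chord length = distance between (2, 23) and (−14, −1) = √832 = 8√13.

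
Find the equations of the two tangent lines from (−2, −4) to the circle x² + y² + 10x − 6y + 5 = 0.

Let a tangent through (−2, −4) have slope m. Its distance from (−5, 3) must equal √29:
(−3m − (7))² = 29(m² + 1)
10m² − 21m − 10 = 0, so m = −2/5 or m = 5/2.
Through (−2, −4) these give 2x + 5y = −24 and 5x − 2y = −2.

2x + 5y = −24 and 5x − 2y = −2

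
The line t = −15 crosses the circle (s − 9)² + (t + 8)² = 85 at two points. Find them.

Express t = −15 and substitute into the circle:
s² − 18s + 45 = 0
s = 15 or s = 3, giving (15, −15) and (3, −15).

(3, −15) and (15, −15)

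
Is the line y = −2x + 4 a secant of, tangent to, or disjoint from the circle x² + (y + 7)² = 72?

secant

d² = (2·0 + 1·(−7) − (4))²/5 = 121/5; r² = 72.
Since d² < r², the line cuts the circle twice.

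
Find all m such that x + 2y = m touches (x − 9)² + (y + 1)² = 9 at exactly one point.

m = 7 ± 3√5

The line touches the circle iff its distance from (9, −1) is 3:
|1·9 + 2·(−1) − m| / √5 = 3
|m − (7)| = 3√5.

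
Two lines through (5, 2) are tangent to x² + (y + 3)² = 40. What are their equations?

x + 3y = 11 and 3x + y = 17

Let a tangent through (5, 2) have slope m. Its distance from (0, −3) must equal 2√10:
[m·(−5) − (−5)]² = 40(m² + 1)
3m² + 10m + 3 = 0, so m = −1/3 or m = −3.
Through (5, 2) these give x + 3y = 11 and 3x + y = 17.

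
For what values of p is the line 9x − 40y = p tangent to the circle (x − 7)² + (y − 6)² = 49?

p = −464 or p = 110

Tangency holds when the distance from the centre (7, 6) to the line equals the radius 7:
|9·7 − 40·6 − p| / √1681 = 7
|p − (−177)| = 7·41, so p = 110 or p = −464.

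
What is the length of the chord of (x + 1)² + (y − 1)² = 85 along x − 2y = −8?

8√5

Express y = (8 + x)/2 and substitute into the circle:
5x² + 20x − 300 = 0  ⟹  x² + 4x − 60 = 0
x = 6 or x = −10, giving (6, 7) and (−10, −1).
Chord length = distance between (6, 7) and (−10, −1) = √320 = 8√5.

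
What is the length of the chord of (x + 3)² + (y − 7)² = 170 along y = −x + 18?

12√2

From the line, y = −x + 18. Substituting:
2x² − 16x − 40 = 0  ⟹  x² − 8x − 20 = 0
x = 10 or x = −2, giving (10, 8) and (−2, 20).
Chord length = distance between (10, 8) and (−2, 20) = √288 = 12√2.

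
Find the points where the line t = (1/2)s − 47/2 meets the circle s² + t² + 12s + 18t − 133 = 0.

(−1, −24) and (3, −22)

Express t = (−47 + s)/2 and substitute into the circle:
5s² − 10s − 15 = 0  ⟹  s² − 2s − 3 = 0
s = 3 or s = −1, giving (3, −22) and (−1, −24).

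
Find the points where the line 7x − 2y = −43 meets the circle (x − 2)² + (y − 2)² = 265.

(−9, −10) and (−1, 18)

Substitute y = (43 + 7x)/2:
53x² + 530x + 477 = 0  ⟹  x² + 10x + 9 = 0
x = −1 or x = −9, giving (−1, 18) and (−9, −10).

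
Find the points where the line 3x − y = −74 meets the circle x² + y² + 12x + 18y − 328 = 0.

Substitute y = 3x + 74:
10x² + 510x + 6480 = 0  ⟹  x² + 51x + 648 = 0
x = −24 or x = −27, giving (−24, 2) and (−27, −7).

(−27, −7) and (−24, 2)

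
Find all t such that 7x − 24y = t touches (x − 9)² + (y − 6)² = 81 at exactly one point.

t = −306 or t = 144

The line touches the circle iff its distance from (9, 6) is 9:
|7·9 − 24·6 − t| / √625 = 9
|t − (−81)| = 9·25, so t = 144 or t = −306.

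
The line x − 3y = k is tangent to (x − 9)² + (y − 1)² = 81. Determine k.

Tangency holds when the distance from the centre (9, 1) to the line equals the radius 9:
|1·9 − 3·1 − k| / √10 = 9
|k − (6)| = 9√10.

k = 6 ± 9√10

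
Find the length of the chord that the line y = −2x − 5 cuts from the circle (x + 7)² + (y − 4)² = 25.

4√5

Substitute y = −2x − 5:
5x² + 50x + 105 = 0  ⟹  x² + 10x + 21 = 0
x = −3 or x = −7, giving (−3, 1) and (−7, 9).
|(−3, 1) − (−7, 9)| = √((4)² + (−8)²) = 4√5.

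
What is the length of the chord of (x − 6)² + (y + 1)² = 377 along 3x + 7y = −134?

Centre (6, −1), r² = 377. Perpendicular distance d from centre to line = |145| / √58 = 145/√58.
Chord = 2√(r² − d²) = 2·√(29/2) = √58.

√58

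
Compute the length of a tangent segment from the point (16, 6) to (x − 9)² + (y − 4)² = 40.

√13

The centre is (9, 4) and r = 2√10. The square of the distance from P to the centre is 49 + 4 = 53.
By the tangent–radius right angle, tangent length = √(|PO|² − r²) = √13.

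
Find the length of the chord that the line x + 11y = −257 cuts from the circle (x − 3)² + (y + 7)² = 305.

√122

Express y = (−257 − x)/11 and substitute into the circle:
122x² − 366x − 3416 = 0  ⟹  x² − 3x − 28 = 0
x = 7 or x = −4, giving (7, −24) and (−4, −23).
|(7, −24) − (−4, −23)| = √((11)² + (−1)²) = √122.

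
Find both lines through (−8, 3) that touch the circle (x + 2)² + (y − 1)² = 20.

Write the tangent as mx − y + (3 − m·(−8)) = 0 and set its distance from the centre to 2√5:
(6m − (−2))² = 20(m² + 1)
2m² + 3m − 2 = 0, so m = −2 or m = 1/2.
With m = −2: 2x + y = −13. With m = 1/2: x − 2y = −14.

2x + y = −13 and x − 2y = −14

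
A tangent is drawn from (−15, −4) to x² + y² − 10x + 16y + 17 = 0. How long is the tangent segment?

2√86

Centre (5, −8), r² = 72. |PO|² = (−20)² + (4)² = 416.
Power of the point: PT² = |PO|² − r² = 344, so PT = 2√86.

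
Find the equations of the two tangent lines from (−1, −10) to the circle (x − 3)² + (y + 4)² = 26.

x − 5y = 49 and 5x + y = −15

Write the tangent as mx − y + (−10 − m·(−1)) = 0 and set its distance from the centre to √26:
(4m − (6))² = 26(m² + 1)
5m² + 24m − 5 = 0, so m = 1/5 or m = −5.
Through (−1, −10) these give x − 5y = 49 and 5x + y = −15.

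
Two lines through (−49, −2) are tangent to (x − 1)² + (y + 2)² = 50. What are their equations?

Write the tangent as mx − y + (−2 − m·(−49)) = 0 and set its distance from the centre to 5√2:
(50m − (0))² = 50(m² + 1)
49m² − 1 = 0, so m = −1/7 or m = 1/7.
With m = −1/7: x + 7y = −63. With m = 1/7: x − 7y = −35.

x + 7y = −63 and x − 7y = −35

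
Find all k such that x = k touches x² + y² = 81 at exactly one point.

The line touches the circle iff its distance from (0, 0) is 9:
|1·0 + 0·0 − k| / √1 = 9
|k| = 9, so k = 9 or k = −9.

k = −9 or k = 9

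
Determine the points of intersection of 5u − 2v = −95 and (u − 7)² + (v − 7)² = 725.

(−19, 0) and (−7, 30)

Express v = (95 + 5u)/2 and substitute into the circle:
29u² + 754u + 3857 = 0  ⟹  u² + 26u + 133 = 0
u = −7 or u = −19, giving (−7, 30) and (−19, 0).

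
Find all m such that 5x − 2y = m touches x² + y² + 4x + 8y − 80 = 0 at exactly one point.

The line touches the circle iff its distance from (−2, −4) is 10:
|5·(−2) − 2·(−4) − m| / √29 = 10
|m − (−2)| = 10√29.

m = −2 ± 10√29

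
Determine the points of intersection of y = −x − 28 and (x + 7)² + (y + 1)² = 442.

Substitute y = −x − 28:
2x² + 68x + 336 = 0  ⟹  x² + 34x + 168 = 0
x = −6 or x = −28, giving (−6, −22) and (−28, 0).

(−28, 0) and (−6, −22)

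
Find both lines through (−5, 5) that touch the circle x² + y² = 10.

Let a tangent through (−5, 5) have slope m. Its distance from (0, 0) must equal √10:
(5m − (−5))² = 10(m² + 1)
3m² + 10m + 3 = 0, so m = −3 or m = −1/3.
Through (−5, 5) these give 3x + y = −10 and x + 3y = 10.

3x + y = −10 and x + 3y = 10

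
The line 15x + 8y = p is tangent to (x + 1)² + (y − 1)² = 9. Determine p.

p = −58 or p = 44

Tangency holds when the distance from the centre (−1, 1) to the line equals the radius 3:
|15·(−1) + 8·1 − p| / √289 = 3
|p − (−7)| = 3·17, so p = 44 or p = −58.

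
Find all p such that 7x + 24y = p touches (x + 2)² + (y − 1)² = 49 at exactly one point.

Tangency holds when the distance from the centre (−2, 1) to the line equals the radius 7:
|7·(−2) + 24·1 − p| / √625 = 7
|p − (10)| = 7·25, so p = 185 or p = −165.

p = −165 or p = 185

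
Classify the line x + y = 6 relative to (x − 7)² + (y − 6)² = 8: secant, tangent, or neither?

neither

Substituting the line into the circle gives 2x² − 14x + 41 = 0.
Discriminant = (−14)² − 4·2·(41) = −132 < 0.
No real roots: the line does not meet the circle.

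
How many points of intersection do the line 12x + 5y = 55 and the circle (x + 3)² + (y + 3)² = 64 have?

Centre (−3, −3), r² = 64. Distance² from centre to line = (−106)²/169 = 11236/169.
Since d² > r², the line lies outside the circle.

0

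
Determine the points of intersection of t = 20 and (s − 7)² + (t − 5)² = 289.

(−1, 20) and (15, 20)

Express t = 20 and substitute into the circle:
s² − 14s − 15 = 0
s = 15 or s = −1, giving (15, 20) and (−1, 20).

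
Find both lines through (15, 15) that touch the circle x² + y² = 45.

x − 2y = −15 and 2x − y = 15

Let a tangent through (15, 15) have slope m. Its distance from (0, 0) must equal 3√5:
(−15m − (−15))² = 45(m² + 1)
2m² − 5m + 2 = 0, so m = 1/2 or m = 2.
Through (15, 15) these give x − 2y = −15 and 2x − y = 15.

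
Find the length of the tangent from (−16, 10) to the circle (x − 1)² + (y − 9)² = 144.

√146

The centre is (1, 9) and r = 12. The square of the distance from P to the centre is 289 + 1 = 290.
The tangent meets the radius at right angles, so tangent² = |PO|² − r² = 290 − 144 = 146.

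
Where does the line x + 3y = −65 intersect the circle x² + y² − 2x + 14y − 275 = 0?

(−14, −17) and (7, −24)

Substitute y = (−65 − x)/3:
10x² + 70x − 980 = 0  ⟹  x² + 7x − 98 = 0
x = 7 or x = −14, giving (7, −24) and (−14, −17).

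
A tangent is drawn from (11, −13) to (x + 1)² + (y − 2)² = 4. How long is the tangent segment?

√365

Centre (−1, 2), r² = 4. |PO|² = (12)² + (−15)² = 369.
Power of the point: PT² = |PO|² − r² = 365, so PT = √365.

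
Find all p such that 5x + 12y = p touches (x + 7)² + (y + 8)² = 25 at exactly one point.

Tangency holds when the distance from the centre (−7, −8) to the line equals the radius 5:
|5·(−7) + 12·(−8) − p| / √169 = 5
|p − (−131)| = 5·13, so p = −66 or p = −196.

p = −196 or p = −66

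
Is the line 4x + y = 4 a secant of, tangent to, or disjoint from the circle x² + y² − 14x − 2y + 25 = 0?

disjoint

Substituting the line into the circle gives 17x² − 38x + 33 = 0.
Δ = 1444 − 2244 = −800.
No real roots: the line does not meet the circle.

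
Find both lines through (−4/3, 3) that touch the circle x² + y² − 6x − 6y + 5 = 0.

3x + 2y = 2 and 3x − 2y = −10

A line y − (3) = m(x − (−4/3)) is tangent when its distance from (3, 3) is √13:
[m·(13/3) − (0)]² = 13(m² + 1)
4m² − 9 = 0, so m = −3/2 or m = 3/2.
With m = −3/2: 3x + 2y = 2. With m = 3/2: 3x − 2y = −10.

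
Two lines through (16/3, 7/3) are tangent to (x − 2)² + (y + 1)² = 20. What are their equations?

Let a tangent through (16/3, 7/3) have slope m. Its distance from (2, −1) must equal 2√5:
(−10/3m − (−10/3))² = 20(m² + 1)
2m² + 5m + 2 = 0, so m = −1/2 or m = −2.
Through (16/3, 7/3) these give x + 2y = 10 and 2x + y = 13.

x + 2y = 10 and 2x + y = 13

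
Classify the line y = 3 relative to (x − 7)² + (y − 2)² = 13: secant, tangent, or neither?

secant

Substituting the line into the circle gives x² − 14x + 37 = 0.
Discriminant = (−14)² − 4·1·(37) = 48 > 0.
Two real roots: the line is a secant.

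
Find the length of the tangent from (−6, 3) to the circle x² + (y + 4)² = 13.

With centre O = (0, −4), |OP|² = 85 and r² = 13.
The tangent meets the radius at right angles, so tangent² = |PO|² − r² = 85 − 13 = 72.

6√2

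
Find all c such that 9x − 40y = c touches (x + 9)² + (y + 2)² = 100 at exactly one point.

Tangency holds when the distance from the centre (−9, −2) to the line equals the radius 10:
|9·(−9) − 40·(−2) − c| / √1681 = 10
|c − (−1)| = 10·41, so c = 409 or c = −411.

c = −411 or c = 409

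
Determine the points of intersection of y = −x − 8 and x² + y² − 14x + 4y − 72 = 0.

From the line, y = −x − 8. Substituting:
2x² − 2x − 40 = 0  ⟹  x² − x − 20 = 0
x = 5 or x = −4, giving (5, −13) and (−4, −4).

(−4, −4) and (5, −13)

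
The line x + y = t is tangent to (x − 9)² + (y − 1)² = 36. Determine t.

t = 10 ± 6√2

Tangency holds when the distance from the centre (9, 1) to the line equals the radius 6:
|1·9 + 1·1 − t| / √2 = 6
|t − (10)| = 6√2.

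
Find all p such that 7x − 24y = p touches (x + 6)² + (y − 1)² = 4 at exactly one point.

p = −116 or p = −16

For a tangent, require d(centre, line) = r = 2.
|7·(−6) − 24·1 − p| / √625 = 2
|p − (−66)| = 2·25, so p = −16 or p = −116.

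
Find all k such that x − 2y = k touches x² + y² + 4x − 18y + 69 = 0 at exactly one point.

The line touches the circle iff its distance from (−2, 9) is 4:
|1·(−2) − 2·9 − k| / √5 = 4
|k − (−20)| = 4√5.

k = −20 ± 4√5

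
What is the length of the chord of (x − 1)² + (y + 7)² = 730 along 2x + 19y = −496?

Centre (1, −7), r² = 730. Perpendicular distance d from centre to line = |365| / √365 = 365/√365.
Half the chord is √(r² − d²) = √(365), so the full chord is 2√365.

2√365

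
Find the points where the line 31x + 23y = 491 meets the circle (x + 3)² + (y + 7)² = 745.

Express y = (491 − 31x)/23 and substitute into the circle:
1490x² − 37250x + 35760 = 0  ⟹  x² − 25x + 24 = 0
x = 24 or x = 1, giving (24, −11) and (1, 20).

(1, 20) and (24, −11)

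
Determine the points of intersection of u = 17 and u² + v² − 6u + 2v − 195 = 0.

(17, −4) and (17, 2)

The line gives u = 17. Substituting into the circle:
v² + 2v − 8 = 0
v = 2 or v = −4, giving (17, 2) and (17, −4).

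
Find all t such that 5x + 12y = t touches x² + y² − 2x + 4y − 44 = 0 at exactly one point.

Tangency holds when the distance from the centre (1, −2) to the line equals the radius 7:
|5·1 + 12·(−2) − t| / √169 = 7
|t − (−19)| = 7·13, so t = 72 or t = −110.

t = −110 or t = 72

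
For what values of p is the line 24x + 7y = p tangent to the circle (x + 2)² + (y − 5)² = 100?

The line touches the circle iff its distance from (−2, 5) is 10:
|24·(−2) + 7·5 − p| / √625 = 10
|p − (−13)| = 10·25, so p = 237 or p = −263.

p = −263 or p = 237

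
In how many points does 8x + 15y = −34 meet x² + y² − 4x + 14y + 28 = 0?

Centre (2, −7), r² = 25. Distance² from centre to line = (−55)²/289 = 3025/289.
Since d² < r², the line cuts the circle twice.

2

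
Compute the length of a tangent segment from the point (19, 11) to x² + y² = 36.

With centre O = (0, 0), |OP|² = 482 and r² = 36.
The tangent meets the radius at right angles, so tangent² = |PO|² − r² = 482 − 36 = 446.

√446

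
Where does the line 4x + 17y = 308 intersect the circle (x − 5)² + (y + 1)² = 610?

(−8, 20) and (26, 12)

Substitute y = (308 − 4x)/17:
305x² − 5490x − 63440 = 0  ⟹  x² − 18x − 208 = 0
x = 26 or x = −8, giving (26, 12) and (−8, 20).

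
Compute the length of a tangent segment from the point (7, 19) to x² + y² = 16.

√394

With centre O = (0, 0), |OP|² = 410 and r² = 16.
By the tangent–radius right angle, tangent length = √(|PO|² − r²) = √394.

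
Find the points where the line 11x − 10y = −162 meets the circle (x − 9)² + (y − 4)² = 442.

Express y = (162 + 11x)/10 and substitute into the circle:
221x² + 884x − 21216 = 0  ⟹  x² + 4x − 96 = 0
x = 8 or x = −12, giving (8, 25) and (−12, 3).

(−12, 3) and (8, 25)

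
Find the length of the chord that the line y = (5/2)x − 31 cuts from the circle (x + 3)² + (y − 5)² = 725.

8√29

The distance from (−3, 5) to the line is 87/√29, and r² = 725.
Chord = 2√(r² − d²) = 2·√(464) = 8√29.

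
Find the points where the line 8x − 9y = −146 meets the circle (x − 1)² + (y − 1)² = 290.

(−16, 2) and (2, 18)

From the line, y = (146 + 8x)/9. Substituting:
145x² + 2030x − 4640 = 0  ⟹  x² + 14x − 32 = 0
x = 2 or x = −16, giving (2, 18) and (−16, 2).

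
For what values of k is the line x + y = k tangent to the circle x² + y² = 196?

For a tangent, require d(centre, line) = r = 14.
|1·0 + 1·0 − k| / √2 = 14
|k| = 14√2.

k = ±14√2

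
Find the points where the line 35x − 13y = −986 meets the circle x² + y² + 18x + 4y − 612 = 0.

(−33, −13) and (−20, 22)

Express y = (986 + 35x)/13 and substitute into the circle:
1394x² + 73882x + 920040 = 0  ⟹  x² + 53x + 660 = 0
x = −20 or x = −33, giving (−20, 22) and (−33, −13).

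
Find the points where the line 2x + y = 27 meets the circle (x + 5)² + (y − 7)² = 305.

(2, 23) and (12, 3)

From the line, y = −2x + 27. Substituting:
5x² − 70x + 120 = 0  ⟹  x² − 14x + 24 = 0
x = 12 or x = 2, giving (12, 3) and (2, 23).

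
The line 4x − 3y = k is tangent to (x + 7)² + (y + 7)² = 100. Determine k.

For a tangent, require d(centre, line) = r = 10.
|4·(−7) − 3·(−7) − k| / √25 = 10
|k − (−7)| = 10·5, so k = 43 or k = −57.

k = −57 or k = 43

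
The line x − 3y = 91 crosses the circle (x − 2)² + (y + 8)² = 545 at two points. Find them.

Express y = (−91 + x)/3 and substitute into the circle:
10x² − 170x − 380 = 0  ⟹  x² − 17x − 38 = 0
x = 19 or x = −2, giving (19, −24) and (−2, −31).

(−2, −31) and (19, −24)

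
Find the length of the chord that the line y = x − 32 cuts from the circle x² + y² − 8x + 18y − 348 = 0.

23√2

From the line, y = x − 32. Substituting:
2x² − 54x + 100 = 0  ⟹  x² − 27x + 50 = 0
x = 25 or x = 2, giving (25, −7) and (2, −30).
Chord length = distance between (25, −7) and (2, −30) = √1058 = 23√2.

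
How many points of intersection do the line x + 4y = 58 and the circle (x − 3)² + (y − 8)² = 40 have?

Substituting the line into the circle gives 17x² − 148x + 180 = 0.
Δ = 21904 − 12240 = 9664.
Two real roots: the line is a secant.

2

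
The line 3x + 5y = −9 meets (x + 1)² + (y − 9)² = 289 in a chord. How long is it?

Centre (−1, 9), r² = 289. Perpendicular distance d from centre to line = |51| / √34 = 51/√34.
Chord = 2√(r² − d²) = 2·√(425/2) = 5√34.

5√34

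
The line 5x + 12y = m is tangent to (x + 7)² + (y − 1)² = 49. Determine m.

m = −114 or m = 68

For a tangent, require d(centre, line) = r = 7.
|5·(−7) + 12·1 − m| / √169 = 7
|m − (−23)| = 7·13, so m = 68 or m = −114.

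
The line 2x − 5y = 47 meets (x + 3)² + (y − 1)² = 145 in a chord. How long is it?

Centre (−3, 1), r² = 145. Perpendicular distance d from centre to line = |−58| / √29 = 58/√29.
Half the chord is √(r² − d²) = √(29), so the full chord is 2√29.

2√29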